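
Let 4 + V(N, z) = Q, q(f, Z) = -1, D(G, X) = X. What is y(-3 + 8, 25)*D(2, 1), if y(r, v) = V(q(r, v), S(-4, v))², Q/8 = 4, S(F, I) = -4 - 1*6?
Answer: 784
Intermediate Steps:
S(F, I) = -10 (S(F, I) = -4 - 6 = -10)
Q = 32 (Q = 8*4 = 32)
V(N, z) = 28 (V(N, z) = -4 + 32 = 28)
y(r, v) = 784 (y(r, v) = 28² = 784)
y(-3 + 8, 25)*D(2, 1) = 784*1 = 784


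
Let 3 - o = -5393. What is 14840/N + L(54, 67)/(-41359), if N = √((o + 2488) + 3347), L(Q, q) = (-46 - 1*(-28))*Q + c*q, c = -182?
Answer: 13166/41359 + 14840*√11231/11231 ≈ 140.35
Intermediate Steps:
o = 5396 (o = 3 - 1*(-5393) = 3 + 5393 = 5396)
L(Q, q) = -182*q - 18*Q (L(Q, q) = (-46 - 1*(-28))*Q - 182*q = (-46 + 28)*Q - 182*q = -18*Q - 182*q = -182*q - 18*Q)
N = √11231 (N = √((5396 + 2488) + 3347) = √(7884 + 3347) = √11231 ≈ 105.98)
14840/N + L(54, 67)/(-41359) = 14840/(√11231) + (-182*67 - 18*54)/(-41359) = 14840*(√11231/11231) + (-12194 - 972)*(-1/41359) = 14840*√11231/11231 - 13166*(-1/41359) = 14840*√11231/11231 + 13166/41359 = 13166/41359 + 14840*√11231/11231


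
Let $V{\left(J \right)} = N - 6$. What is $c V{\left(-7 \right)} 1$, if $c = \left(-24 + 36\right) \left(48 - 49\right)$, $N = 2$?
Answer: $48$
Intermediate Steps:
$c = -12$ ($c = 12 \left(-1\right) = -12$)
$V{\left(J \right)} = -4$ ($V{\left(J \right)} = 2 - 6 = -4$)
$c V{\left(-7 \right)} 1 = \left(-12\right) \left(-4\right) 1 = 48 \cdot 1 = 48$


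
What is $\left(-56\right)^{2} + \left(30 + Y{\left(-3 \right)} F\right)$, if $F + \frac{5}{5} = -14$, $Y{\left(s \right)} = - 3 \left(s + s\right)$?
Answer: $2896$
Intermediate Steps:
$Y{\left(s \right)} = - 6 s$ ($Y{\left(s \right)} = - 3 \cdot 2 s = - 6 s$)
$F = -15$ ($F = -1 - 14 = -15$)
$\left(-56\right)^{2} + \left(30 + Y{\left(-3 \right)} F\right) = \left(-56\right)^{2} + \left(30 + \left(-6\right) \left(-3\right) \left(-15\right)\right) = 3136 + \left(30 + 18 \left(-15\right)\right) = 3136 + \left(30 - 270\right) = 3136 - 240 = 2896$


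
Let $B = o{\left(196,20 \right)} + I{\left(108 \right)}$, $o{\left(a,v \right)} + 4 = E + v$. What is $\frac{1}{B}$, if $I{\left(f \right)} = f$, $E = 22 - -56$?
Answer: $\frac{1}{202} \approx 0.0049505$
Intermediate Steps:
$E = 78$ ($E = 22 + 56 = 78$)
$o{\left(a,v \right)} = 74 + v$ ($o{\left(a,v \right)} = -4 + \left(78 + v\right) = 74 + v$)
$B = 202$ ($B = \left(74 + 20\right) + 108 = 94 + 108 = 202$)
$\frac{1}{B} = \frac{1}{202}$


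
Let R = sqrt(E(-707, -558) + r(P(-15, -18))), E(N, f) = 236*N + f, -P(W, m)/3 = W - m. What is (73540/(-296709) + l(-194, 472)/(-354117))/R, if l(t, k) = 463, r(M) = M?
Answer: 2908793383*I*sqrt(167419)/1954518251538923 ≈ 0.00060894*I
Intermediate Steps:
P(W, m) = -3*W + 3*m (P(W, m) = -3*(W - m) = -3*W + 3*m)
E(N, f) = f + 236*N
R = I*sqrt(167419) (R = sqrt((-558 + 236*(-707)) + (-3*(-15) + 3*(-18))) = sqrt((-558 - 166852) + (45 - 54)) = sqrt(-167410 - 9) = sqrt(-167419) = I*sqrt(167419) ≈ 409.17*I)
(73540/(-296709) + l(-194, 472)/(-354117))/R = (73540/(-296709) + 463/(-354117))/((I*sqrt(167419))) = (73540*(-1/296709) + 463*(-1/354117))*(-I*sqrt(167419)/167419) = (-73540/296709 - 463/354117)*(-I*sqrt(167419)/167419) = -(-2908793383)*I*sqrt(167419)/1954518251538923 = 2908793383*I*sqrt(167419)/1954518251538923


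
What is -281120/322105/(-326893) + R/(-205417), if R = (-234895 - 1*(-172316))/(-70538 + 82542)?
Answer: 208067942508917/7418180764273889372 ≈ 2.8048e-5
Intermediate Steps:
R = -62579/12004 (R = (-234895 + 172316)/12004 = -62579*1/12004 = -62579/12004 ≈ -5.2132)
-281120/322105/(-326893) + R/(-205417) = -281120/322105/(-326893) - 62579/12004/(-205417) = -281120*1/322105*(-1/326893) - 62579/12004*(-1/205417) = -8032/9203*(-1/326893) + 62579/2465825668 = 8032/3008396279 + 62579/2465825668 = 208067942508917/7418180764273889372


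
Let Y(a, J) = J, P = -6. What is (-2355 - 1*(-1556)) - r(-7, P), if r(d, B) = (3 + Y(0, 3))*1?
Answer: -805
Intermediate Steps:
r(d, B) = 6 (r(d, B) = (3 + 3)*1 = 6*1 = 6)
(-2355 - 1*(-1556)) - r(-7, P) = (-2355 - 1*(-1556)) - 1*6 = (-2355 + 1556) - 6 = -799 - 6 = -805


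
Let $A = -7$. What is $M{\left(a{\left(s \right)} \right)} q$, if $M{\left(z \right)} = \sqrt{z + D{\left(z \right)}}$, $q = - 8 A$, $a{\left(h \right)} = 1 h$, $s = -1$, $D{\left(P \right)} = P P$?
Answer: $0$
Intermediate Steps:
$D{\left(P \right)} = P^{2}$
$a{\left(h \right)} = h$
$q = 56$ ($q = \left(-8\right) \left(-7\right) = 56$)
$M{\left(z \right)} = \sqrt{z + z^{2}}$
$M{\left(a{\left(s \right)} \right)} q = \sqrt{- (1 - 1)} 56 = \sqrt{\left(-1\right) 0} \cdot 56 = \sqrt{0} \cdot 56 = 0 \cdot 56 = 0$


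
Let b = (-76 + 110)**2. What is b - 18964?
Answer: -17808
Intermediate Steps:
b = 1156 (b = 34**2 = 1156)
b - 18964 = 1156 - 18964 = -17808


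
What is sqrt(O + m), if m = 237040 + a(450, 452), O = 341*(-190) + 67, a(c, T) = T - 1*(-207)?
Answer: 4*sqrt(10811) ≈ 415.90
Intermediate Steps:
a(c, T) = 207 + T (a(c, T) = T + 207 = 207 + T)
O = -64723 (O = -64790 + 67 = -64723)
m = 237699 (m = 237040 + (207 + 452) = 237040 + 659 = 237699)
sqrt(O + m) = sqrt(-64723 + 237699) = sqrt(172976) = 4*sqrt(10811)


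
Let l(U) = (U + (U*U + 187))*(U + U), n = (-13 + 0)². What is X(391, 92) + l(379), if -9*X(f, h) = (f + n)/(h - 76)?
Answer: 983780119/9 ≈ 1.0931e+8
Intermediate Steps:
n = 169 (n = (-13)² = 169)
X(f, h) = -(169 + f)/(9*(-76 + h)) (X(f, h) = -(f + 169)/(9*(h - 76)) = -(169 + f)/(9*(-76 + h)))
l(U) = 2*U*(187 + U + U²) (l(U) = (U + (U² + 187))*(2*U) = (U + (187 + U²))*(2*U) = (187 + U + U²)*(2*U) = 2*U*(187 + U + U²))
X(391, 92) + l(379) = (-169 - 1*391)/(9*(-76 + 92)) + 2*379*(187 + 379 + 379²) = (⅑)*(-169 - 391)/16 + 2*379*(187 + 379 + 143641) = (⅑)*(1/16)*(-560) + 2*379*144207 = -35/9 + 109308906 = 983780119/9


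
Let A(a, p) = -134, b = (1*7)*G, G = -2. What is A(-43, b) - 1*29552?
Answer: -29686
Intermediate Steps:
b = -14 (b = (1*7)*(-2) = 7*(-2) = -14)
A(-43, b) - 1*29552 = -134 - 1*29552 = -134 - 29552 = -29686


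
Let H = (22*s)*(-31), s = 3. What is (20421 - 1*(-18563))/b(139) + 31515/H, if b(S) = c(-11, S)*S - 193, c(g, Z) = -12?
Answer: -4194263/115382 ≈ -36.351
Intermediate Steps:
b(S) = -193 - 12*S (b(S) = -12*S - 193 = -193 - 12*S)
H = -2046 (H = (22*3)*(-31) = 66*(-31) = -2046)
(20421 - 1*(-18563))/b(139) + 31515/H = (20421 - 1*(-18563))/(-193 - 12*139) + 31515/(-2046) = (20421 + 18563)/(-193 - 1668) + 31515*(-1/2046) = 38984/(-1861) - 955/62 = 38984*(-1/1861) - 955/62 = -38984/1861 - 955/62 = -4194263/115382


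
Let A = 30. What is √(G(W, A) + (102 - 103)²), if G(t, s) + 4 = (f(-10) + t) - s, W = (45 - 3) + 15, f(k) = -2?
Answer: √22 ≈ 4.6904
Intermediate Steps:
W = 57 (W = 42 + 15 = 57)
G(t, s) = -6 + t - s (G(t, s) = -4 + ((-2 + t) - s) = -4 + (-2 + t - s) = -6 + t - s)
√(G(W, A) + (102 - 103)²) = √((-6 + 57 - 1*30) + (102 - 103)²) = √((-6 + 57 - 30) + (-1)²) = √(21 + 1) = √22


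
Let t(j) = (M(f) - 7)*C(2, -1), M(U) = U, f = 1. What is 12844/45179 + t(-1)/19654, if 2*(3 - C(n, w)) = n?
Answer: 125946914/443974033 ≈ 0.28368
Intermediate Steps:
C(n, w) = 3 - n/2
t(j) = -12 (t(j) = (1 - 7)*(3 - ½*2) = -6*(3 - 1) = -6*2 = -12)
12844/45179 + t(-1)/19654 = 12844/45179 - 12/19654 = 12844*(1/45179) - 12*1/19654 = 12844/45179 - 6/9827 = 125946914/443974033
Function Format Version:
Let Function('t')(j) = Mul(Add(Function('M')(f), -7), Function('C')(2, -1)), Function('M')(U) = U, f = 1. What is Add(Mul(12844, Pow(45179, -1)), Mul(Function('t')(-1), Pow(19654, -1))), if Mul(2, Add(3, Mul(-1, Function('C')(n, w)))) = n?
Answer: Rational(125946914, 443974033) ≈ 0.28368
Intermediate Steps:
Function('C')(n, w) = Add(3, Mul(Rational(-1, 2), n))
Function('t')(j) = -12 (Function('t')(j) = Mul(Add(1, -7), Add(3, Mul(Rational(-1, 2), 2))) = Mul(-6, Add(3, -1)) = Mul(-6, 2) = -12)
Add(Mul(12844, Pow(45179, -1)), Mul(Function('t')(-1), Pow(19654, -1))) = Add(Mul(12844, Pow(45179, -1)), Mul(-12, Pow(19654, -1))) = Add(Mul(12844, Rational(1, 45179)), Mul(-12, Rational(1, 19654))) = Add(Rational(12844, 45179), Rational(-6, 9827)) = Rational(125946914, 443974033)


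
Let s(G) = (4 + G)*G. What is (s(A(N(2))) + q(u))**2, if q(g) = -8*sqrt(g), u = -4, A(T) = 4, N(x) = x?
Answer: 768 - 1024*I ≈ 768.0 - 1024.0*I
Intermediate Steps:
s(G) = G*(4 + G)
(s(A(N(2))) + q(u))**2 = (4*(4 + 4) - 16*I)**2 = (4*8 - 16*I)**2 = (32 - 16*I)**2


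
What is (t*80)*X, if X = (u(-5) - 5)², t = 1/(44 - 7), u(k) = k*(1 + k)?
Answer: 18000/37 ≈ 486.49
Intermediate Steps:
t = 1/37 ≈ 0.027027
X = 225 (X = (-5*(1 - 5) - 5)² = (-5*(-4) - 5)² = (20 - 5)² = 15² = 225)
(t*80)*X = ((1/37)*80)*225 = (80/37)*225 = 18000/37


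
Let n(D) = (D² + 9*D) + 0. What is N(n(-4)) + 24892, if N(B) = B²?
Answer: 25292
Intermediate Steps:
n(D) = D² + 9*D
N(n(-4)) + 24892 = (-4*(9 - 4))² + 24892 = (-4*5)² + 24892 = (-20)² + 24892 = 400 + 24892 = 25292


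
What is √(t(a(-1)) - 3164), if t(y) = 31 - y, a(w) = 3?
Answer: 56*I ≈ 56.0*I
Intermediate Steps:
√(t(a(-1)) - 3164) = √((31 - 1*3) - 3164) = √((31 - 3) - 3164) = √(28 - 3164) = √(-3136) = 56*I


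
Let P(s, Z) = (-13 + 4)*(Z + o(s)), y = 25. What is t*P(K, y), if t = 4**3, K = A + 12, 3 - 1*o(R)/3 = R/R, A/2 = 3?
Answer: -17856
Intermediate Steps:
A = 6 (A = 2*3 = 6)
o(R) = 6 (o(R) = 9 - 3*R/R = 9 - 3*1 = 9 - 3 = 6)
K = 18 (K = 6 + 12 = 18)
P(s, Z) = -54 - 9*Z (P(s, Z) = (-13 + 4)*(Z + 6) = -9*(6 + Z) = -54 - 9*Z)
t = 64
t*P(K, y) = 64*(-54 - 9*25) = 64*(-54 - 225) = 64*(-279) = -17856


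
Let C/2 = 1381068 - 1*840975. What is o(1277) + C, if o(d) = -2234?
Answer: 1077952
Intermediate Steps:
C = 1080186 (C = 2*(1381068 - 1*840975) = 2*(1381068 - 840975) = 2*540093 = 1080186)
o(1277) + C = -2234 + 1080186 = 1077952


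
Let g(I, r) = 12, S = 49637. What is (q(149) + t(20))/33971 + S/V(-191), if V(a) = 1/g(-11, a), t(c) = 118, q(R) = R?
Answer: 20234622591/33971 ≈ 5.9564e+5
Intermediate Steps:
V(a) = 1/12
(q(149) + t(20))/33971 + S/V(-191) = (149 + 118)/33971 + 49637/(1/12) = 267*(1/33971) + 49637*12 = 267/33971 + 595644 = 20234622591/33971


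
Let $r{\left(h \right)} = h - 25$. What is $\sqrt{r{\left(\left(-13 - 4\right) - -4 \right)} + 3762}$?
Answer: $14 \sqrt{19} \approx 61.025$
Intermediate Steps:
$r{\left(h \right)} = -25 + h$ ($r{\left(h \right)} = h - 25 = -25 + h$)
$\sqrt{r{\left(\left(-13 - 4\right) - -4 \right)} + 3762} = \sqrt{\left(-25 - 13\right) + 3762} = \sqrt{-38 + 3762} = \sqrt{3724} = 14 \sqrt{19}$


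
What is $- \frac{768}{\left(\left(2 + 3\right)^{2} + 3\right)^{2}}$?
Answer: $- \frac{48}{49} \approx -0.97959$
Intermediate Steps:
$- \frac{768}{\left(\left(2 + 3\right)^{2} + 3\right)^{2}} = - \frac{768}{\left(5^{2} + 3\right)^{2}} = - \frac{768}{\left(25 + 3\right)^{2}} = - \frac{768}{28^{2}} = - \frac{768}{784} = \left(-768\right) \frac{1}{784} = - \frac{48}{49}$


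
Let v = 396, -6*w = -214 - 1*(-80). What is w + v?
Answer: 1255/3 ≈ 418.33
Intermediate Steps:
w = 67/3 (w = -(-214 - 1*(-80))/6 = -(-214 + 80)/6 = -1/6*(-134) = 67/3 ≈ 22.333)
w + v = 67/3 + 396 = 1255/3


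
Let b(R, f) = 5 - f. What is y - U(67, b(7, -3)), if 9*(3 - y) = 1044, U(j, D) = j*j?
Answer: -4602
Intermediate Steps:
U(j, D) = j**2
y = -113 (y = 3 - 1/9*1044 = 3 - 116 = -113)
y - U(67, b(7, -3)) = -113 - 1*67**2 = -113 - 1*4489 = -113 - 4489 = -4602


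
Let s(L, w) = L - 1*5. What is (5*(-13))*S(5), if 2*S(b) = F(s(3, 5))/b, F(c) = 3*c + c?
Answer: 52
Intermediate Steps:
s(L, w) = -5 + L (s(L, w) = L - 5 = -5 + L)
F(c) = 4*c
S(b) = -4/b (S(b) = ((4*(-5 + 3))/b)/2 = ((4*(-2))/b)/2 = (-8/b)/2 = -4/b)
(5*(-13))*S(5) = (5*(-13))*(-4/5) = -(-260)/5 = -65*(-⅘) = 52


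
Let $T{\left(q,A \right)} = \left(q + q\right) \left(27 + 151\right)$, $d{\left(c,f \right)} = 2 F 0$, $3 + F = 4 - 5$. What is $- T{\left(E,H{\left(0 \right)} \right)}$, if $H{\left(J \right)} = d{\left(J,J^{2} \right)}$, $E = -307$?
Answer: $109292$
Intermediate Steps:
$F = -4$ ($F = -3 + \left(4 - 5\right) = -3 - 1 = -4$)
$d{\left(c,f \right)} = 0$ ($d{\left(c,f \right)} = 2 \left(-4\right) 0 = \left(-8\right) 0 = 0$)
$H{\left(J \right)} = 0$
$T{\left(q,A \right)} = 356 q$ ($T{\left(q,A \right)} = 2 q 178 = 356 q$)
$- T{\left(E,H{\left(0 \right)} \right)} = - 356 \left(-307\right) = \left(-1\right) \left(-109292\right) = 109292$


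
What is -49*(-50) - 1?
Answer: 2449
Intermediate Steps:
-49*(-50) - 1 = 2450 - 1 = 2449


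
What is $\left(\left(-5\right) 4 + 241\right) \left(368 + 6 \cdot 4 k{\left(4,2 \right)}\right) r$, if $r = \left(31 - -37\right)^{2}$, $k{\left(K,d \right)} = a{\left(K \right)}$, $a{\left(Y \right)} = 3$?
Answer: $449637760$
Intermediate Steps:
$k{\left(K,d \right)} = 3$
$r = 4624$ ($r = \left(31 + 37\right)^{2} = 68^{2} = 4624$)
$\left(\left(-5\right) 4 + 241\right) \left(368 + 6 \cdot 4 k{\left(4,2 \right)}\right) r = \left(\left(-5\right) 4 + 241\right) \left(368 + 6 \cdot 4 \cdot 3\right) 4624 = \left(-20 + 241\right) \left(368 + 24 \cdot 3\right) 4624 = 221 \left(368 + 72\right) 4624 = 221 \cdot 440 \cdot 4624 = 97240 \cdot 4624 = 449637760$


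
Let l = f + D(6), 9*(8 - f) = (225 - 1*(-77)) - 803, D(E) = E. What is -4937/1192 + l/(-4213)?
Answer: -5695261/1369608 ≈ -4.1583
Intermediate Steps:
f = 191/3 (f = 8 - ((225 - 1*(-77)) - 803)/9 = 8 - ((225 + 77) - 803)/9 = 8 - (302 - 803)/9 = 8 - ⅑*(-501) = 8 + 167/3 = 191/3 ≈ 63.667)
l = 209/3 (l = 191/3 + 6 = 209/3 ≈ 69.667)
-4937/1192 + l/(-4213) = -4937/1192 + (209/3)/(-4213) = -4937*1/1192 + (209/3)*(-1/4213) = -4937/1192 - 19/1149 = -5695261/1369608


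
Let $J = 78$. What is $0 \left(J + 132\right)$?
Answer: $0$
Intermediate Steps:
$0 \left(J + 132\right) = 0 \left(78 + 132\right) = 0 \cdot 210 = 0$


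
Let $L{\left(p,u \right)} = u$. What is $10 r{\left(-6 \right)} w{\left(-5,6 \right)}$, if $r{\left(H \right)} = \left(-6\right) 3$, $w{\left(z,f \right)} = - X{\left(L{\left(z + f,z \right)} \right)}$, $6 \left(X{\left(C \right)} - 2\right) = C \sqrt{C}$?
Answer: $360 - 150 i \sqrt{5} \approx 360.0 - 335.41 i$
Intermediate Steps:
$X{\left(C \right)} = 2 + \frac{C^{\frac{3}{2}}}{6}$ ($X{\left(C \right)} = 2 + \frac{C \sqrt{C}}{6} = 2 + \frac{C^{\frac{3}{2}}}{6}$)
$w{\left(z,f \right)} = -2 - \frac{z^{\frac{3}{2}}}{6}$ ($w{\left(z,f \right)} = - (2 + \frac{z^{\frac{3}{2}}}{6}) = -2 - \frac{z^{\frac{3}{2}}}{6}$)
$r{\left(H \right)} = -18$
$10 r{\left(-6 \right)} w{\left(-5,6 \right)} = 10 \left(-18\right) \left(-2 - \frac{\left(-5\right)^{\frac{3}{2}}}{6}\right) = - 180 \left(-2 - \frac{\left(-5\right) i \sqrt{5}}{6}\right) = - 180 \left(-2 + \frac{5 i \sqrt{5}}{6}\right) = 360 - 150 i \sqrt{5}$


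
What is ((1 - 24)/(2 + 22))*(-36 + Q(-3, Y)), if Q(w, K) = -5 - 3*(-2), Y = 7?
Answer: 805/24 ≈ 33.542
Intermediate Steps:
Q(w, K) = 1 (Q(w, K) = -5 + 6 = 1)
((1 - 24)/(2 + 22))*(-36 + Q(-3, Y)) = ((1 - 24)/(2 + 22))*(-36 + 1) = -23/24*(-35) = 805/24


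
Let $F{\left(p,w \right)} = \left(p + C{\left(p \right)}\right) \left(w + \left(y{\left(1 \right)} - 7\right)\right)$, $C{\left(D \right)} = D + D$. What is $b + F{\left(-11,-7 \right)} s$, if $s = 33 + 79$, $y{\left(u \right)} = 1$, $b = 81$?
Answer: $48129$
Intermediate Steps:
$C{\left(D \right)} = 2 D$
$s = 112$
$F{\left(p,w \right)} = 3 p \left(-6 + w\right)$ ($F{\left(p,w \right)} = \left(p + 2 p\right) \left(w + \left(1 - 7\right)\right) = 3 p \left(w + \left(1 - 7\right)\right) = 3 p \left(w - 6\right) = 3 p \left(-6 + w\right)$)
$b + F{\left(-11,-7 \right)} s = 81 + 3 \left(-11\right) \left(-6 - 7\right) 112 = 81 + 3 \left(-11\right) \left(-13\right) 112 = 81 + 429 \cdot 112 = 81 + 48048 = 48129$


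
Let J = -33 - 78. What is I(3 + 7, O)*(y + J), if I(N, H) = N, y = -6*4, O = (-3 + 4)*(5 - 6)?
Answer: -1350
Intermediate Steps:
J = -111
O = -1 (O = 1*(-1) = -1)
y = -24
I(3 + 7, O)*(y + J) = (3 + 7)*(-24 - 111) = 10*(-135) = -1350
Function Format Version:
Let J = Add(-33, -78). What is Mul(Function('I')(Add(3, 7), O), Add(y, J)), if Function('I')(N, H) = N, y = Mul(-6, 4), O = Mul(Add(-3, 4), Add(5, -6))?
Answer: -1350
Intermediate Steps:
J = -111
O = -1 (O = Mul(1, -1) = -1)
y = -24
Mul(Function('I')(Add(3, 7), O), Add(y, J)) = Mul(Add(3, 7), Add(-24, -111)) = Mul(10, -135) = -1350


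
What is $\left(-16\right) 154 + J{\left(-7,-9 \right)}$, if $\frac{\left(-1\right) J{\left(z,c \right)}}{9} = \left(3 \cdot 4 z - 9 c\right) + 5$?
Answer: $-2482$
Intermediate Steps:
$J{\left(z,c \right)} = -45 - 108 z + 81 c$ ($J{\left(z,c \right)} = - 9 \left(\left(3 \cdot 4 z - 9 c\right) + 5\right) = - 9 \left(\left(12 z - 9 c\right) + 5\right) = - 9 \left(\left(- 9 c + 12 z\right) + 5\right) = - 9 \left(5 - 9 c + 12 z\right) = -45 - 108 z + 81 c$)
$\left(-16\right) 154 + J{\left(-7,-9 \right)} = \left(-16\right) 154 - 18 = -2464 - 18 = -2482$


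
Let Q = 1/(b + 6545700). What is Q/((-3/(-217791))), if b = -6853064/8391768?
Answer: 76152147687/6866248618067 ≈ 0.011091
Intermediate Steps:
b = -856633/1048971 (b = -6853064*1/8391768 = -856633/1048971 ≈ -0.81664)
Q = 1048971/6866248618067 (Q = 1/(-856633/1048971 + 6545700) = 1/(6866248618067/1048971) = 1048971/6866248618067 ≈ 1.5277e-7)
Q/((-3/(-217791))) = 1048971/(6866248618067*((-3/(-217791)))) = 1048971/(6866248618067*((-3*(-1/217791)))) = 1048971/(6866248618067*(1/72597)) = (1048971/6866248618067)*72597 = 76152147687/6866248618067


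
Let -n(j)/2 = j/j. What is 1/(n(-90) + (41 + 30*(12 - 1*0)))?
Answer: 1/399 ≈ 0.0025063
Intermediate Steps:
n(j) = -2 (n(j) = -2*j/j = -2*1 = -2)
1/(n(-90) + (41 + 30*(12 - 1*0))) = 1/(-2 + (41 + 30*(12 - 1*0))) = 1/(-2 + (41 + 30*(12 + 0))) = 1/(-2 + (41 + 30*12)) = 1/(-2 + (41 + 360)) = 1/(-2 + 401) = 1/399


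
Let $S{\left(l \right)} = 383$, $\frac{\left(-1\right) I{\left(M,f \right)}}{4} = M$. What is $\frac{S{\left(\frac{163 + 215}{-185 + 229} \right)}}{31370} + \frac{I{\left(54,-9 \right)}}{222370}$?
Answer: $\frac{7839179}{697574690} \approx 0.011238$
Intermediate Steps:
$I{\left(M,f \right)} = - 4 M$
$\frac{S{\left(\frac{163 + 215}{-185 + 229} \right)}}{31370} + \frac{I{\left(54,-9 \right)}}{222370} = \frac{383}{31370} + \frac{\left(-4\right) 54}{222370} = 383 \cdot \frac{1}{31370} - \frac{108}{111185} = \frac{383}{31370} - \frac{108}{111185} = \frac{7839179}{697574690}$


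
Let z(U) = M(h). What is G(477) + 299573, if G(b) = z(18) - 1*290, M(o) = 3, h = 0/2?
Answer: 299286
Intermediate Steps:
h = 0 (h = 0*(1/2) = 0)
z(U) = 3
G(b) = -287 (G(b) = 3 - 1*290 = 3 - 290 = -287)
G(477) + 299573 = -287 + 299573 = 299286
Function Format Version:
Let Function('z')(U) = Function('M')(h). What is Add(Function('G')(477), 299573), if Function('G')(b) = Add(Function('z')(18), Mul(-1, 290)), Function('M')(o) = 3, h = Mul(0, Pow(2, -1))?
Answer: 299286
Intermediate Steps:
h = 0 (h = Mul(0, Rational(1, 2)) = 0)
Function('z')(U) = 3
Function('G')(b) = -287 (Function('G')(b) = Add(3, Mul(-1, 290)) = Add(3, -290) = -287)
Add(Function('G')(477), 299573) = Add(-287, 299573) = 299286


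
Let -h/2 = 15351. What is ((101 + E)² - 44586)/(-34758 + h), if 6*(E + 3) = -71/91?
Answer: 10436287007/19514673360 ≈ 0.53479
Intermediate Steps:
h = -30702 (h = -2*15351 = -30702)
E = -1709/546 (E = -3 + (-71/91)/6 = -3 + (-71*1/91)/6 = -3 + (⅙)*(-71/91) = -3 - 71/546 = -1709/546 ≈ -3.1300)
((101 + E)² - 44586)/(-34758 + h) = ((101 - 1709/546)² - 44586)/(-34758 - 30702) = ((53437/546)² - 44586)/(-65460) = (2855512969/298116 - 44586)*(-1/65460) = -10436287007/298116*(-1/65460) = 10436287007/19514673360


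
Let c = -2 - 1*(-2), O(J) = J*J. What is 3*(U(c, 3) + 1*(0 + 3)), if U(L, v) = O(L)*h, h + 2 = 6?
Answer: 9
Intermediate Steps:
O(J) = J²
h = 4 (h = -2 + 6 = 4)
c = 0 (c = -2 + 2 = 0)
U(L, v) = 4*L² (U(L, v) = L²*4 = 4*L²)
3*(U(c, 3) + 1*(0 + 3)) = 3*(4*0² + 1*(0 + 3)) = 3*(4*0 + 1*3) = 3*(0 + 3) = 3*3 = 9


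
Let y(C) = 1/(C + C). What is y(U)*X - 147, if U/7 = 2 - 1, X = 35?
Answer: -289/2 ≈ -144.50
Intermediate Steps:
U = 7 (U = 7*(2 - 1) = 7*1 = 7)
y(C) = 1/(2*C)
y(U)*X - 147 = ((½)/7)*35 - 147 = ((½)*(⅐))*35 - 147 = (1/14)*35 - 147 = 5/2 - 147 = -289/2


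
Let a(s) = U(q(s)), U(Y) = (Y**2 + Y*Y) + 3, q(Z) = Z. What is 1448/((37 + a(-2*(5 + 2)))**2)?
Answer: 181/23328 ≈ 0.0077589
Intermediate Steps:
U(Y) = 3 + 2*Y**2 (U(Y) = (Y**2 + Y**2) + 3 = 2*Y**2 + 3 = 3 + 2*Y**2)
a(s) = 3 + 2*s**2
1448/((37 + a(-2*(5 + 2)))**2) = 1448/((37 + (3 + 2*(-2*(5 + 2))**2))**2) = 1448/((37 + (3 + 2*(-2*7)**2))**2) = 1448/((37 + (3 + 2*(-14)**2))**2) = 1448/((37 + (3 + 2*196))**2) = 1448/((37 + (3 + 392))**2) = 1448/((37 + 395)**2) = 1448/(432**2) = 1448/186624 = 1448*(1/186624) = 181/23328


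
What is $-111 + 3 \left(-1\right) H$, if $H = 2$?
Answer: $-117$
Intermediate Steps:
$-111 + 3 \left(-1\right) H = -111 + 3 \left(-1\right) 2 = -111 - 6 = -117$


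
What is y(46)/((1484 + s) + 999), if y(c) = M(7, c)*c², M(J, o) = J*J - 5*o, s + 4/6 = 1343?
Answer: -287247/2869 ≈ -100.12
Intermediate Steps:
s = 4027/3 (s = -⅔ + 1343 = 4027/3 ≈ 1342.3)
M(J, o) = J² - 5*o
y(c) = c²*(49 - 5*c) (y(c) = (7² - 5*c)*c² = (49 - 5*c)*c² = c²*(49 - 5*c))
y(46)/((1484 + s) + 999) = (46²*(49 - 5*46))/((1484 + 4027/3) + 999) = (2116*(49 - 230))/(8479/3 + 999) = (2116*(-181))/(11476/3) = -382996*3/11476 = -287247/2869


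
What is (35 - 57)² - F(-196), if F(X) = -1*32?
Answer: 516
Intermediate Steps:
F(X) = -32
(35 - 57)² - F(-196) = (35 - 57)² - 1*(-32) = (-22)² + 32 = 484 + 32 = 516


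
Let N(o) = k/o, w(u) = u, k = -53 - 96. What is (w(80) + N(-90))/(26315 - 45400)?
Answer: -7349/1717650 ≈ -0.0042785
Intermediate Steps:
k = -149
N(o) = -149/o
(w(80) + N(-90))/(26315 - 45400) = (80 - 149/(-90))/(26315 - 45400) = (80 - 149*(-1/90))/(-19085) = (80 + 149/90)*(-1/19085) = (7349/90)*(-1/19085) = -7349/1717650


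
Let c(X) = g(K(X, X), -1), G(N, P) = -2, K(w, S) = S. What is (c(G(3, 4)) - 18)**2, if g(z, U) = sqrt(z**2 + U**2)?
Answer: (18 - sqrt(5))**2 ≈ 248.50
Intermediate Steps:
g(z, U) = sqrt(U**2 + z**2)
c(X) = sqrt(1 + X**2) (c(X) = sqrt((-1)**2 + X**2) = sqrt(1 + X**2))
(c(G(3, 4)) - 18)**2 = (sqrt(1 + (-2)**2) - 18)**2 = (sqrt(1 + 4) - 18)**2 = (sqrt(5) - 18)**2 = (-18 + sqrt(5))**2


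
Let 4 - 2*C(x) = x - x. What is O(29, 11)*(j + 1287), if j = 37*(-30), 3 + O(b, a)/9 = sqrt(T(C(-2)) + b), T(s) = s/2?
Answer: -4779 + 1593*sqrt(30) ≈ 3946.2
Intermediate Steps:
C(x) = 2 (C(x) = 2 - (x - x)/2 = 2 - 1/2*0 = 2 + 0 = 2)
T(s) = s/2 (T(s) = s*(1/2) = s/2)
O(b, a) = -27 + 9*sqrt(1 + b) (O(b, a) = -27 + 9*sqrt((1/2)*2 + b) = -27 + 9*sqrt(1 + b))
j = -1110
O(29, 11)*(j + 1287) = (-27 + 9*sqrt(1 + 29))*(-1110 + 1287) = (-27 + 9*sqrt(30))*177 = -4779 + 1593*sqrt(30)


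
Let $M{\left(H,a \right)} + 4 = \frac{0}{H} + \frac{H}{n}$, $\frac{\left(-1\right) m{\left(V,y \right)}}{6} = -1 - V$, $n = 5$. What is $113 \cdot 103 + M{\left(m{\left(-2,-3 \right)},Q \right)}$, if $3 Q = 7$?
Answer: $\frac{58169}{5} \approx 11634.0$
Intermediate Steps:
$Q = \frac{7}{3}$ ($Q = \frac{1}{3} \cdot 7 = \frac{7}{3} \approx 2.3333$)
$m{\left(V,y \right)} = 6 + 6 V$ ($m{\left(V,y \right)} = - 6 \left(-1 - V\right) = 6 + 6 V$)
$M{\left(H,a \right)} = -4 + \frac{H}{5}$ ($M{\left(H,a \right)} = -4 + \left(\frac{0}{H} + \frac{H}{5}\right) = -4 + \left(0 + H \frac{1}{5}\right) = -4 + \left(0 + \frac{H}{5}\right) = -4 + \frac{H}{5}$)
$113 \cdot 103 + M{\left(m{\left(-2,-3 \right)},Q \right)} = 113 \cdot 103 - \left(4 - \frac{6 + 6 \left(-2\right)}{5}\right) = 11639 - \left(4 - \frac{6 - 12}{5}\right) = 11639 + \left(-4 + \frac{1}{5} \left(-6\right)\right) = 11639 - \frac{26}{5} = \frac{58169}{5}$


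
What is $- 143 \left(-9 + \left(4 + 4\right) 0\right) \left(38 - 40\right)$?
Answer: $-2574$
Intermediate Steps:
$- 143 \left(-9 + \left(4 + 4\right) 0\right) \left(38 - 40\right) = - 143 \left(-9 + 8 \cdot 0\right) \left(-2\right) = - 143 \left(-9 + 0\right) \left(-2\right) = - 143 \left(\left(-9\right) \left(-2\right)\right) = \left(-143\right) 18 = -2574$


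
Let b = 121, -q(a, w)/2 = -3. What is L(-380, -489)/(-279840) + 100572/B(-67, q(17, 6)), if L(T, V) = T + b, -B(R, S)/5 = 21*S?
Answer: -312710059/1958880 ≈ -159.64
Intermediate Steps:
q(a, w) = 6 (q(a, w) = -2*(-3) = 6)
B(R, S) = -105*S
L(T, V) = 121 + T (L(T, V) = T + 121 = 121 + T)
L(-380, -489)/(-279840) + 100572/B(-67, q(17, 6)) = (121 - 380)/(-279840) + 100572/((-105*6)) = -259*(-1/279840) + 100572/(-630) = 259/279840 + 100572*(-1/630) = 259/279840 - 16762/105 = -312710059/1958880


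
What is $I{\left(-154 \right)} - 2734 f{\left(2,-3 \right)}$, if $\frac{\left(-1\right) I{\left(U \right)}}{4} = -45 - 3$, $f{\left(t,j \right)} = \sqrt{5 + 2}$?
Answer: $192 - 2734 \sqrt{7} \approx -7041.5$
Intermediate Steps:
$f{\left(t,j \right)} = \sqrt{7}$
$I{\left(U \right)} = 192$ ($I{\left(U \right)} = - 4 \left(-45 - 3\right) = \left(-4\right) \left(-48\right) = 192$)
$I{\left(-154 \right)} - 2734 f{\left(2,-3 \right)} = 192 - 2734 \sqrt{7}$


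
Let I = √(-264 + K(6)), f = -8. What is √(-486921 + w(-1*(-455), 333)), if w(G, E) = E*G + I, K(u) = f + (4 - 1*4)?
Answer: √(-335406 + 4*I*√17) ≈ 0.01 + 579.14*I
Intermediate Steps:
K(u) = -8 (K(u) = -8 + (4 - 1*4) = -8 + (4 - 4) = -8 + 0 = -8)
I = 4*I*√17 (I = √(-264 - 8) = √(-272) = 4*I*√17 ≈ 16.492*I)
w(G, E) = E*G + 4*I*√17
√(-486921 + w(-1*(-455), 333)) = √(-486921 + (333*(-1*(-455)) + 4*I*√17)) = √(-486921 + (333*455 + 4*I*√17)) = √(-486921 + (151515 + 4*I*√17)) = √(-335406 + 4*I*√17)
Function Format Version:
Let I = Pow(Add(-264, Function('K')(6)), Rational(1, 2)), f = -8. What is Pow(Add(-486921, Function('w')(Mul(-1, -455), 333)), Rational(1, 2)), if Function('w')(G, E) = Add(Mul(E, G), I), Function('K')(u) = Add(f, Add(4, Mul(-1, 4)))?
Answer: Pow(Add(-335406, Mul(4, I, Pow(17, Rational(1, 2)))), Rational(1, 2)) ≈ Add(0.01, Mul(579.14, I))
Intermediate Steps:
Function('K')(u) = -8 (Function('K')(u) = Add(-8, Add(4, Mul(-1, 4))) = Add(-8, Add(4, -4)) = Add(-8, 0) = -8)
I = Mul(4, I, Pow(17, Rational(1, 2))) (I = Pow(Add(-264, -8), Rational(1, 2)) = Pow(-272, Rational(1, 2)) = Mul(4, I, Pow(17, Rational(1, 2))) ≈ Mul(16.492, I))
Function('w')(G, E) = Add(Mul(E, G), Mul(4, I, Pow(17, Rational(1, 2))))
Pow(Add(-486921, Function('w')(Mul(-1, -455), 333)), Rational(1, 2)) = Pow(Add(-486921, Add(Mul(333, Mul(-1, -455)), Mul(4, I, Pow(17, Rational(1, 2))))), Rational(1, 2)) = Pow(Add(-486921, Add(Mul(333, 455), Mul(4, I, Pow(17, Rational(1, 2))))), Rational(1, 2)) = Pow(Add(-486921, Add(151515, Mul(4, I, Pow(17, Rational(1, 2))))), Rational(1, 2)) = Pow(Add(-335406, Mul(4, I, Pow(17, Rational(1, 2)))), Rational(1, 2))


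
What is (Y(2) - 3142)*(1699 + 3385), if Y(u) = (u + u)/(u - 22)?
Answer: -79874724/5 ≈ -1.5975e+7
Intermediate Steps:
Y(u) = 2*u/(-22 + u) (Y(u) = (2*u)/(-22 + u) = 2*u/(-22 + u))
(Y(2) - 3142)*(1699 + 3385) = (2*2/(-22 + 2) - 3142)*(1699 + 3385) = (2*2/(-20) - 3142)*5084 = (2*2*(-1/20) - 3142)*5084 = (-⅕ - 3142)*5084 = -15711/5*5084 = -79874724/5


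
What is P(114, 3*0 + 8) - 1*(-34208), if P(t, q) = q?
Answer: 34216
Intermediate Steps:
P(114, 3*0 + 8) - 1*(-34208) = (3*0 + 8) - 1*(-34208) = (0 + 8) + 34208 = 8 + 34208 = 34216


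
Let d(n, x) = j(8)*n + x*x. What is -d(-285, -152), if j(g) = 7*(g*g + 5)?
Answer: 114551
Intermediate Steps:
j(g) = 35 + 7*g² (j(g) = 7*(g² + 5) = 7*(5 + g²) = 35 + 7*g²)
d(n, x) = x² + 483*n (d(n, x) = (35 + 7*8²)*n + x*x = (35 + 7*64)*n + x² = (35 + 448)*n + x² = 483*n + x² = x² + 483*n)
-d(-285, -152) = -((-152)² + 483*(-285)) = -(23104 - 137655) = -1*(-114551) = 114551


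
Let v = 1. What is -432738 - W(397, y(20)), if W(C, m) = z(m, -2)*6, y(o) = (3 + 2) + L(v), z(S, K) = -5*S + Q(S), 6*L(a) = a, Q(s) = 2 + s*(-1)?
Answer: -432564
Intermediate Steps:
Q(s) = 2 - s
L(a) = a/6
z(S, K) = 2 - 6*S (z(S, K) = -5*S + (2 - S) = 2 - 6*S)
y(o) = 31/6 (y(o) = (3 + 2) + (1/6)*1 = 5 + 1/6 = 31/6)
W(C, m) = 12 - 36*m (W(C, m) = (2 - 6*m)*6 = 12 - 36*m)
-432738 - W(397, y(20)) = -432738 - (12 - 36*31/6) = -432738 - (12 - 186) = -432738 - 1*(-174) = -432738 + 174 = -432564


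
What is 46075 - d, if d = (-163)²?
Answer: 19506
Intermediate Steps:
d = 26569
46075 - d = 46075 - 1*26569 = 46075 - 26569 = 19506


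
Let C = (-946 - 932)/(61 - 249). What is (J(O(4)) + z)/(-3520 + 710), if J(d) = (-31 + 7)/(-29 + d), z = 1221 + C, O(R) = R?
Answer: -2895081/6603500 ≈ -0.43842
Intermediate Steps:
C = 939/94 (C = -1878/(-188) = -1878*(-1/188) = 939/94 ≈ 9.9894)
z = 115713/94 (z = 1221 + 939/94 = 115713/94 ≈ 1231.0)
J(d) = -24/(-29 + d)
(J(O(4)) + z)/(-3520 + 710) = (-24/(-29 + 4) + 115713/94)/(-3520 + 710) = (-24/(-25) + 115713/94)/(-2810) = (-24*(-1/25) + 115713/94)*(-1/2810) = (24/25 + 115713/94)*(-1/2810) = (2895081/2350)*(-1/2810) = -2895081/6603500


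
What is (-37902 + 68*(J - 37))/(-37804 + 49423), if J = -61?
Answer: -44566/11619 ≈ -3.8356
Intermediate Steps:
(-37902 + 68*(J - 37))/(-37804 + 49423) = (-37902 + 68*(-61 - 37))/(-37804 + 49423) = (-37902 + 68*(-98))/11619 = (-37902 - 6664)*(1/11619) = -44566*1/11619 = -44566/11619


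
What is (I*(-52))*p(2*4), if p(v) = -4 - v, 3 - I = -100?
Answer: 64272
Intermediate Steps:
I = 103 (I = 3 - 1*(-100) = 3 + 100 = 103)
(I*(-52))*p(2*4) = (103*(-52))*(-4 - 2*4) = -5356*(-4 - 1*8) = -5356*(-4 - 8) = -5356*(-12) = 64272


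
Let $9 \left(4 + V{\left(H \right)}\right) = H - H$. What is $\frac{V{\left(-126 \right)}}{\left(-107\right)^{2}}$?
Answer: $- \frac{4}{11449} \approx -0.00034938$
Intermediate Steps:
$V{\left(H \right)} = -4$ ($V{\left(H \right)} = -4 + \frac{H - H}{9} = -4 + \frac{1}{9} \cdot 0 = -4 + 0 = -4$)
$\frac{V{\left(-126 \right)}}{\left(-107\right)^{2}} = - \frac{4}{\left(-107\right)^{2}} = - \frac{4}{11449}$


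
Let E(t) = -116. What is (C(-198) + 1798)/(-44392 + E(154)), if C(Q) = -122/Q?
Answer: -178063/4406292 ≈ -0.040411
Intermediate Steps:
(C(-198) + 1798)/(-44392 + E(154)) = (-122/(-198) + 1798)/(-44392 - 116) = (-122*(-1/198) + 1798)/(-44508) = (61/99 + 1798)*(-1/44508) = (178063/99)*(-1/44508) = -178063/4406292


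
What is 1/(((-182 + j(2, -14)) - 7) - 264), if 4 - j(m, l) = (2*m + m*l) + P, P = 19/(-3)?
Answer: -3/1256 ≈ -0.0023885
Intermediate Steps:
P = -19/3 (P = 19*(-⅓) = -19/3 ≈ -6.3333)
j(m, l) = 31/3 - 2*m - l*m (j(m, l) = 4 - ((2*m + m*l) - 19/3) = 4 - ((2*m + l*m) - 19/3) = 4 - (-19/3 + 2*m + l*m) = 4 + (19/3 - 2*m - l*m) = 31/3 - 2*m - l*m)
1/(((-182 + j(2, -14)) - 7) - 264) = 1/(((-182 + (31/3 - 2*2 - 1*(-14)*2)) - 7) - 264) = 1/(((-182 + (31/3 - 4 + 28)) - 7) - 264) = 1/(((-182 + 103/3) - 7) - 264) = 1/((-443/3 - 7) - 264) = 1/(-464/3 - 264) = 1/(-1256/3) = -3/1256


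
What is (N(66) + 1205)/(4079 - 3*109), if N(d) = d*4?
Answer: 1469/3752 ≈ 0.39152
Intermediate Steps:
N(d) = 4*d
(N(66) + 1205)/(4079 - 3*109) = (4*66 + 1205)/(4079 - 3*109) = (264 + 1205)/(4079 - 327) = 1469/3752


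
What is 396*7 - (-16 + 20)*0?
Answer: 2772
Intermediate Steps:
396*7 - (-16 + 20)*0 = 2772 - 4*0 = 2772 - 1*0 = 2772 + 0 = 2772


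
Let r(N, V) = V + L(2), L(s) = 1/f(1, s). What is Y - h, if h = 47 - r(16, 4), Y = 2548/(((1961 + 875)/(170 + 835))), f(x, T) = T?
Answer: 1220105/1418 ≈ 860.44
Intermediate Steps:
L(s) = 1/s
r(N, V) = ½ + V (r(N, V) = V + 1/2 = V + ½ = ½ + V)
Y = 640185/709 (Y = 2548/((2836/1005)) = 2548/((2836*(1/1005))) = 2548/(2836/1005) = 2548*(1005/2836) = 640185/709 ≈ 902.94)
h = 85/2 (h = 47 - (½ + 4) = 47 - 1*9/2 = 47 - 9/2 = 85/2 ≈ 42.500)
Y - h = 640185/709 - 1*85/2 = 640185/709 - 85/2 = 1220105/1418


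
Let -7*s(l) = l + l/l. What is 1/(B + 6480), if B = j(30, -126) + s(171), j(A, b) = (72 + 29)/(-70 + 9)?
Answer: 427/2755761 ≈ 0.00015495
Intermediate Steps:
j(A, b) = -101/61 (j(A, b) = 101/(-61) = 101*(-1/61) = -101/61)
s(l) = -⅐ - l/7 (s(l) = -(l + l/l)/7 = -(l + 1)/7 = -(1 + l)/7 = -⅐ - l/7)
B = -11199/427 (B = -101/61 + (-⅐ - ⅐*171) = -101/61 + (-⅐ - 171/7) = -101/61 - 172/7 = -11199/427 ≈ -26.227)
1/(B + 6480) = 1/(-11199/427 + 6480) = 1/(2755761/427) = 427/2755761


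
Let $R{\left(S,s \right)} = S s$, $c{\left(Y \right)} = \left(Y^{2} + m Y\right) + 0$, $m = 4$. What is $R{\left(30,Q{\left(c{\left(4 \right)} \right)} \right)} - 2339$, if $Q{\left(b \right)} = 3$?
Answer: $-2249$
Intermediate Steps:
$c{\left(Y \right)} = Y^{2} + 4 Y$ ($c{\left(Y \right)} = \left(Y^{2} + 4 Y\right) + 0 = Y^{2} + 4 Y$)
$R{\left(30,Q{\left(c{\left(4 \right)} \right)} \right)} - 2339 = 30 \cdot 3 - 2339 = 90 - 2339 = -2249$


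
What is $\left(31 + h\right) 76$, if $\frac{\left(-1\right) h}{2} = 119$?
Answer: $-15732$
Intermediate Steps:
$h = -238$ ($h = \left(-2\right) 119 = -238$)
$\left(31 + h\right) 76 = \left(31 - 238\right) 76 = \left(-207\right) 76 = -15732$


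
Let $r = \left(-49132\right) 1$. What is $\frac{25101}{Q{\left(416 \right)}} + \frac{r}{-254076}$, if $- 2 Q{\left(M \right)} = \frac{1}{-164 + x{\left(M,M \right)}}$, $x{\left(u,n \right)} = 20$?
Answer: $\frac{459184452955}{63519} \approx 7.2291 \cdot 10^{6}$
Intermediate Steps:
$Q{\left(M \right)} = \frac{1}{288}$ ($Q{\left(M \right)} = - \frac{1}{2 \left(-164 + 20\right)} = - \frac{1}{2 \left(-144\right)} = \left(- \frac{1}{2}\right) \left(- \frac{1}{144}\right) = \frac{1}{288}$)
$r = -49132$
$\frac{25101}{Q{\left(416 \right)}} + \frac{r}{-254076} = 25101 \frac{1}{\frac{1}{288}} - \frac{49132}{-254076} = 25101 \cdot 288 - - \frac{12283}{63519} = 7229088 + \frac{12283}{63519} = \frac{459184452955}{63519}$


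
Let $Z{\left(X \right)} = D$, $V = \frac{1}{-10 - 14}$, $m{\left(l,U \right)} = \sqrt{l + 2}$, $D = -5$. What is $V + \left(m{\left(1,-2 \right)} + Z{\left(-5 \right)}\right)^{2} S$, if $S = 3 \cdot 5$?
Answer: $\frac{10079}{24} - 150 \sqrt{3} \approx 160.15$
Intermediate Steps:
$m{\left(l,U \right)} = \sqrt{2 + l}$
$V = - \frac{1}{24}$ ($V = \frac{1}{-24} = - \frac{1}{24} \approx -0.041667$)
$Z{\left(X \right)} = -5$
$S = 15$
$V + \left(m{\left(1,-2 \right)} + Z{\left(-5 \right)}\right)^{2} S = - \frac{1}{24} + \left(\sqrt{2 + 1} - 5\right)^{2} \cdot 15 = - \frac{1}{24} + \left(\sqrt{3} - 5\right)^{2} \cdot 15 = - \frac{1}{24} + \left(-5 + \sqrt{3}\right)^{2} \cdot 15 = - \frac{1}{24} + 15 \left(-5 + \sqrt{3}\right)^{2}$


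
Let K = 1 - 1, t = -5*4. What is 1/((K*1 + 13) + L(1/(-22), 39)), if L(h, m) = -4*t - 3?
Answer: 1/90 ≈ 0.011111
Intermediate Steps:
t = -20
K = 0
L(h, m) = 77 (L(h, m) = -4*(-20) - 3 = 80 - 3 = 77)
1/((K*1 + 13) + L(1/(-22), 39)) = 1/((0*1 + 13) + 77) = 1/((0 + 13) + 77) = 1/(13 + 77) = 1/90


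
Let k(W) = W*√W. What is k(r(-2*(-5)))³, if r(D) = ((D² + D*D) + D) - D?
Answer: 16000000000*√2 ≈ 2.2627e+10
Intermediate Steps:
r(D) = 2*D² (r(D) = ((D² + D²) + D) - D = (2*D² + D) - D = (D + 2*D²) - D = 2*D²)
k(W) = W^(3/2)
k(r(-2*(-5)))³ = ((2*(-2*(-5))²)^(3/2))³ = ((2*10²)^(3/2))³ = ((2*100)^(3/2))³ = (200^(3/2))³ = (2000*√2)³ = 16000000000*√2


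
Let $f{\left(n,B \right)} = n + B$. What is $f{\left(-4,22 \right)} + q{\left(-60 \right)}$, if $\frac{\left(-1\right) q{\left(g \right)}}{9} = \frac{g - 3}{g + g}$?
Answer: $\frac{531}{40} \approx 13.275$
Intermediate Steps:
$f{\left(n,B \right)} = B + n$
$q{\left(g \right)} = - \frac{9 \left(-3 + g\right)}{2 g}$ ($q{\left(g \right)} = - 9 \frac{g - 3}{g + g} = - 9 \frac{-3 + g}{2 g} = - \frac{9 \left(-3 + g\right)}{2 g}$)
$f{\left(-4,22 \right)} + q{\left(-60 \right)} = \left(22 - 4\right) + \frac{9 \left(3 - -60\right)}{2 \left(-60\right)} = 18 + \frac{9}{2} \left(- \frac{1}{60}\right) \left(3 + 60\right) = 18 + \frac{9}{2} \left(- \frac{1}{60}\right) 63 = 18 - \frac{189}{40} = \frac{531}{40}$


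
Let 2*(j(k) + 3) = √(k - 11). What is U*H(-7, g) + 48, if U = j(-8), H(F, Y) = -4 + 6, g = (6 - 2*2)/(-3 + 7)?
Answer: 42 + I*√19 ≈ 42.0 + 4.3589*I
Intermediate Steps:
g = ½ (g = (6 - 4)/4 = 2*(¼) = ½ ≈ 0.50000)
H(F, Y) = 2
j(k) = -3 + √(-11 + k)/2 (j(k) = -3 + √(k - 11)/2 = -3 + √(-11 + k)/2)
U = -3 + I*√19/2 (U = -3 + √(-11 - 8)/2 = -3 + √(-19)/2 = -3 + (I*√19)/2 = -3 + I*√19/2 ≈ -3.0 + 2.1795*I)
U*H(-7, g) + 48 = (-3 + I*√19/2)*2 + 48 = (-6 + I*√19) + 48 = 42 + I*√19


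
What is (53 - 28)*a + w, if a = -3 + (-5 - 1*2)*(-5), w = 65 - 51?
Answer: 814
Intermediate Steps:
w = 14
a = 32 (a = -3 + (-5 - 2)*(-5) = -3 - 7*(-5) = -3 + 35 = 32)
(53 - 28)*a + w = (53 - 28)*32 + 14 = 25*32 + 14 = 800 + 14 = 814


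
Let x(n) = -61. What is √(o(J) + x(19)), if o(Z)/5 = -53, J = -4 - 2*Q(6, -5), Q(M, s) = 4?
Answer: I*√326 ≈ 18.055*I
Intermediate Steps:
J = -12 (J = -4 - 2*4 = -4 - 8 = -12)
o(Z) = -265 (o(Z) = 5*(-53) = -265)
√(o(J) + x(19)) = √(-265 - 61) = √(-326) = I*√326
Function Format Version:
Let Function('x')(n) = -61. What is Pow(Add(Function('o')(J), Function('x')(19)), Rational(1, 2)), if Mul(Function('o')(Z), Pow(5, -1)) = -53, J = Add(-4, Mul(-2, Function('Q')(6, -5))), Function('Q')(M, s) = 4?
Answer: Mul(I, Pow(326, Rational(1, 2))) ≈ Mul(18.055, I)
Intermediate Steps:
J = -12 (J = Add(-4, Mul(-2, 4)) = Add(-4, -8) = -12)
Function('o')(Z) = -265 (Function('o')(Z) = Mul(5, -53) = -265)
Pow(Add(Function('o')(J), Function('x')(19)), Rational(1, 2)) = Pow(Add(-265, -61), Rational(1, 2)) = Pow(-326, Rational(1, 2)) = Mul(I, Pow(326, Rational(1, 2)))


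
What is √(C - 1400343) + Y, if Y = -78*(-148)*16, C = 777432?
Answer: 184704 + I*√622911 ≈ 1.847e+5 + 789.25*I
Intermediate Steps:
Y = 184704 (Y = 11544*16 = 184704)
√(C - 1400343) + Y = √(777432 - 1400343) + 184704 = √(-622911) + 184704 = I*√622911 + 184704 = 184704 + I*√622911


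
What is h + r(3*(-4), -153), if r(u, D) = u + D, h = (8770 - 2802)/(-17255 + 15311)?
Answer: -40841/243 ≈ -168.07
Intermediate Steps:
h = -746/243 (h = 5968/(-1944) = 5968*(-1/1944) = -746/243 ≈ -3.0700)
r(u, D) = D + u
h + r(3*(-4), -153) = -746/243 + (-153 + 3*(-4)) = -746/243 + (-153 - 12) = -746/243 - 165 = -40841/243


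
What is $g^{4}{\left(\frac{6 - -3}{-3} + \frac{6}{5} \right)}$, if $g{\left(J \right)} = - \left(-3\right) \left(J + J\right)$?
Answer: $\frac{8503056}{625} \approx 13605.0$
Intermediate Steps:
$g{\left(J \right)} = 6 J$ ($g{\left(J \right)} = - \left(-3\right) 2 J = - \left(-6\right) J = 6 J$)
$g^{4}{\left(\frac{6 - -3}{-3} + \frac{6}{5} \right)} = \left(6 \left(\frac{6 - -3}{-3} + \frac{6}{5}\right)\right)^{4} = \left(6 \left(\left(6 + 3\right) \left(- \frac{1}{3}\right) + 6 \cdot \frac{1}{5}\right)\right)^{4} = \left(6 \left(9 \left(- \frac{1}{3}\right) + \frac{6}{5}\right)\right)^{4} = \left(6 \left(-3 + \frac{6}{5}\right)\right)^{4} = \left(6 \left(- \frac{9}{5}\right)\right)^{4} = \left(- \frac{54}{5}\right)^{4} = \frac{8503056}{625}$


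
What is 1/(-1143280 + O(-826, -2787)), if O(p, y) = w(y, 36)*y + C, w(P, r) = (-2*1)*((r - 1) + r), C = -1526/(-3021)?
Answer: -3021/2258274520 ≈ -1.3377e-6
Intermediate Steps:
C = 1526/3021 (C = -1526*(-1/3021) = 1526/3021 ≈ 0.50513)
w(P, r) = 2 - 4*r (w(P, r) = -2*((-1 + r) + r) = -2*(-1 + 2*r) = 2 - 4*r)
O(p, y) = 1526/3021 - 142*y (O(p, y) = (2 - 4*36)*y + 1526/3021 = (2 - 144)*y + 1526/3021 = -142*y + 1526/3021 = 1526/3021 - 142*y)
1/(-1143280 + O(-826, -2787)) = 1/(-1143280 + (1526/3021 - 142*(-2787))) = 1/(-1143280 + (1526/3021 + 395754)) = 1/(-1143280 + 1195574360/3021) = 1/(-2258274520/3021) = -3021/2258274520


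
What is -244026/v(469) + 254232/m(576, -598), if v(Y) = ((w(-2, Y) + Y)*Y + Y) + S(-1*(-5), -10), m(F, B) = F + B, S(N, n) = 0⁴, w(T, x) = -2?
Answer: -140927421/12194 ≈ -11557.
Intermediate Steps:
S(N, n) = 0
m(F, B) = B + F
v(Y) = Y + Y*(-2 + Y) (v(Y) = ((-2 + Y)*Y + Y) + 0 = (Y*(-2 + Y) + Y) + 0 = (Y + Y*(-2 + Y)) + 0 = Y + Y*(-2 + Y))
-244026/v(469) + 254232/m(576, -598) = -244026*1/(469*(-1 + 469)) + 254232/(-598 + 576) = -244026/(469*468) + 254232/(-22) = -244026/219492 + 254232*(-1/22) = -244026*1/219492 - 11556 = -13557/12194 - 11556 = -140927421/12194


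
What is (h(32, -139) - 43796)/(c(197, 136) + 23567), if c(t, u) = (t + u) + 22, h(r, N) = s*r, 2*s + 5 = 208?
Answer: -6758/3987 ≈ -1.6950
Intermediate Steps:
s = 203/2 (s = -5/2 + (½)*208 = -5/2 + 104 = 203/2 ≈ 101.50)
h(r, N) = 203*r/2
c(t, u) = 22 + t + u
(h(32, -139) - 43796)/(c(197, 136) + 23567) = ((203/2)*32 - 43796)/((22 + 197 + 136) + 23567) = (3248 - 43796)/(355 + 23567) = -40548/23922 = -40548*1/23922 = -6758/3987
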